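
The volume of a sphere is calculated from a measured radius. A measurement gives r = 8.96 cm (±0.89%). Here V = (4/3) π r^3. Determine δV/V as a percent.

For a monomial V ∝ r^3, fractional errors add in quadrature:
  (3·δr/r)² = (3×0.00890)² = 0.000713
δV/V = √(0.000713) = 0.0267

2.67%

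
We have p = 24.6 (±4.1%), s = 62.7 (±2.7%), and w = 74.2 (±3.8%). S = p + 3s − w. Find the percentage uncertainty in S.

4.26%

Each term contributes (cᵢ δxᵢ)² to (δS)²:
  (δp)² = 1.02;  (3·δs)² = 25.8;  (δw)² = 7.95
δS = √(34.8) = 5.90
S = 139, so δS/S = 5.90/139 = 0.0426.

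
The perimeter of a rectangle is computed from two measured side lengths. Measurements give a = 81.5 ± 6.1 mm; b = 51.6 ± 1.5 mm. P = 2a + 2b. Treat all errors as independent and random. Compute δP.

12.6 mm

For a sum/difference, combine absolute errors in quadrature:
  (2·δa)² = 149;  (2·δb)² = 9.00
δP = √(158) = 12.6 mm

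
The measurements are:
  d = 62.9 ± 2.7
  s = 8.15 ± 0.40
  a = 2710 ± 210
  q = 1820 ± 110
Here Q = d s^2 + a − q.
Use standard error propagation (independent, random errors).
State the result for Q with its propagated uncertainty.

5070 ± 507

Let p = d·s^2 = 4180. δp/p = √((1·δd/d)² + (2·δs/s)²) = √(0.00184 + 0.00964) = 0.107, so δp = 448.
Q = p + a − q: δQ = √(δp² + δa² + δq²) = √(2e+05 + 44100 + 12100) = 507
Q = 5070.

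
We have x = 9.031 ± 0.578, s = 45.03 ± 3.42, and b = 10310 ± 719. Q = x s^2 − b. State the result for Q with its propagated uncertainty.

Let p = x·s^2 = 18310. δp/p = √((1·δx/x)² + (2·δs/s)²) = √(0.00410 + 0.0231) = 0.165, so δp = 3020.
Q = p − b: δQ = √(δp² + δb²) = √(9.11e+06 + 5.17e+05) = 3100
Q = 8002.

8002 ± 3100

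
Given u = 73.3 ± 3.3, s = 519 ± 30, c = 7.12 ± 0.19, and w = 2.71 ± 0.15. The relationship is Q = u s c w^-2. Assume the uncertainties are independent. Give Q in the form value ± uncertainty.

Since Q is a product/quotient, work with relative uncertainties:
  (1·δu/u)² = (1×0.0450)² = 0.00203;  (1·δs/s)² = (1×0.0578)² = 0.00334;  (1·δc/c)² = (1×0.0267)² = 0.000712;  (-2·δw/w)² = (-2×0.0554)² = 0.0123
δQ/Q = √(0.0183) = 0.135
Q = 36900, so δQ = 0.135 × 36900 = 4990.

36900 ± 4990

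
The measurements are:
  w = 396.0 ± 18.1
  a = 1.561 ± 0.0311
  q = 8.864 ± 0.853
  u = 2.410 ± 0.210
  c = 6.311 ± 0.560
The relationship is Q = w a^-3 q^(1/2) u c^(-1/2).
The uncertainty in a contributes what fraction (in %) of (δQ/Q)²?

(δQ/Q)² = (1·δw/w)² + (-3·δa/a)² + (½·δq/q)² + (1·δu/u)² + (−½·δc/c)²
  w term: (1×0.0457)² = 0.00209
  a term: (-3×0.0199)² = 0.00357
  q term: (0.5×0.0962)² = 0.00232
  u term: (1×0.0871)² = 0.00759
  c term: (-0.5×0.0887)² = 0.00197
Total = 0.0175. Share from a = 0.00357/0.0175 = 0.204.

20.4%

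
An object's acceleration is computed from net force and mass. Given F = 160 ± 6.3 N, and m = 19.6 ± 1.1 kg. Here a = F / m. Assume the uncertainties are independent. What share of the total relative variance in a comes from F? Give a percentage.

33.0%

(δa/a)² = (1·δF/F)² + (-1·δm/m)²
  F term: (1×0.0394)² = 0.00155
  m term: (-1×0.0561)² = 0.00315
Total = 0.00470. Share from F = 0.00155/0.00470 = 0.330.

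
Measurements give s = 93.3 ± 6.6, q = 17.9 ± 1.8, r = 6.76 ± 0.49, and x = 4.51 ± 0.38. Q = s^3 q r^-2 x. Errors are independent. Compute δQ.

4.14e+05

Each factor contributes (exponent × relative error)² to (δQ/Q)²:
  (3·δs/s)² = (3×0.0707)² = 0.0450;  (1·δq/q)² = (1×0.101)² = 0.0101;  (-2·δr/r)² = (-2×0.0725)² = 0.0210;  (1·δx/x)² = (1×0.0843)² = 0.00710
δQ/Q = √(0.0833) = 0.289
Q = 1.43e+06, so δQ = 0.289 × 1.43e+06 = 4.14e+05.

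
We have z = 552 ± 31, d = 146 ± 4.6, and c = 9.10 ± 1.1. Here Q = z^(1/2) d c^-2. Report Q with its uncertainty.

Each factor contributes (exponent × relative error)² to (δQ/Q)²:
  (½·δz/z)² = (0.5×0.0562)² = 0.000788;  (1·δd/d)² = (1×0.0315)² = 0.000993;  (-2·δc/c)² = (-2×0.121)² = 0.0584
δQ/Q = √(0.0602) = 0.245
Q = 41.4, so δQ = 0.245 × 41.4 = 10.2.

41.4 ± 10.2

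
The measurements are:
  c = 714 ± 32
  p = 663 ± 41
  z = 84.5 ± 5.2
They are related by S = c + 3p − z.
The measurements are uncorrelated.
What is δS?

127

Each term contributes (cᵢ δxᵢ)² to (δS)²:
  (δc)² = 1020;  (3·δp)² = 15100;  (δz)² = 27.0
δS = √(16200) = 127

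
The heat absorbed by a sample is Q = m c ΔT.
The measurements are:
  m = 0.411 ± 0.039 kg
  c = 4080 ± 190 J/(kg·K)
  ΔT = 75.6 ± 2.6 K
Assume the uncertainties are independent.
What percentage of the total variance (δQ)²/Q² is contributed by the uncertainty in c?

(δQ/Q)² = (1·δm/m)² + (1·δc/c)² + (1·δΔT/ΔT)²
  m term: (1×0.0949)² = 0.00900
  c term: (1×0.0466)² = 0.00217
  ΔT term: (1×0.0344)² = 0.00118
Total = 0.0124. Share from c = 0.00217/0.0124 = 0.176.

17.6%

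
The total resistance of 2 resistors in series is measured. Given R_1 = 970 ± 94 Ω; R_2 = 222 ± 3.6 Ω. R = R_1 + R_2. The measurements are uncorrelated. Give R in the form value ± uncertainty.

1190 ± 94.1 Ω

Absolute uncertainties add in quadrature for a linear combination:
  (δR_1)² = 8840;  (δR_2)² = 13.0
δR = √(8850) = 94.1 Ω
R = 1190 Ω.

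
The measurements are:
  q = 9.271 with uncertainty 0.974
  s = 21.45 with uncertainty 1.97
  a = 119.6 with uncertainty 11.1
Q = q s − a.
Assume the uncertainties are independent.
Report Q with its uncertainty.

Let p = q·s = 198.9. δp/p = √((1·δq/q)² + (1·δs/s)²) = √(0.0110 + 0.00843) = 0.140, so δp = 27.7.
Q = p − a: δQ = √(δp² + δa²) = √(770 + 123) = 29.9
Q = 79.26.

79.26 ± 29.9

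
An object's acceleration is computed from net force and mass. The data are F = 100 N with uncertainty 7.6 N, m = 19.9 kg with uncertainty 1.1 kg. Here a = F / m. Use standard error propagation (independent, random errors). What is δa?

0.472 m/s^2

Each factor contributes (exponent × relative error)² to (δa/a)²:
  (1·δF/F)² = (1×0.0760)² = 0.00578;  (-1·δm/m)² = (-1×0.0553)² = 0.00306
δa/a = √(0.00883) = 0.0940
a = 5.03 m/s^2, so δa = 0.0940 × 5.03 = 0.472 m/s^2.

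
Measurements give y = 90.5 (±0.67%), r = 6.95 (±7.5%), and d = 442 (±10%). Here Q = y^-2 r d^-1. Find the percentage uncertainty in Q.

Products/powers → add relative errors in quadrature, weighted by exponent:
  (-2·δy/y)² = (-2×0.00670)² = 0.000180;  (1·δr/r)² = (1×0.0750)² = 0.00562;  (-1·δd/d)² = (-1×0.100)² = 0.0100
δQ/Q = √(0.0158) = 0.126

12.6%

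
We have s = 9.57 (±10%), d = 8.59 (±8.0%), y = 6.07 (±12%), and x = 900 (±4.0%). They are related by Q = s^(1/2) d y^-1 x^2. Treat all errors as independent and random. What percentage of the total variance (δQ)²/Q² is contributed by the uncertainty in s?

(δQ/Q)² = (½·δs/s)² + (1·δd/d)² + (-1·δy/y)² + (2·δx/x)²
  s term: (0.5×0.100)² = 0.00250
  d term: (1×0.0800)² = 0.00640
  y term: (-1×0.120)² = 0.0144
  x term: (2×0.0400)² = 0.00640
Total = 0.0297. Share from s = 0.00250/0.0297 = 0.0842.

8.42%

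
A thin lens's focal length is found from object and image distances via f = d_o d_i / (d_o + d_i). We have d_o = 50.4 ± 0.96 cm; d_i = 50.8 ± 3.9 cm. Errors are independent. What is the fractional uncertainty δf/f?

∂f/∂d_o = (d_i/(d_o+d_i))² = 0.252;  ∂f/∂d_i = (d_o/(d_o+d_i))² = 0.248
δf = √((∂f/∂d_o · δd_o)² + (∂f/∂d_i · δd_i)²) = √(0.0585 + 0.936) = 0.997 cm
f = 25.3 cm, so δf/f = 0.997/25.3 = 0.0394.

0.0394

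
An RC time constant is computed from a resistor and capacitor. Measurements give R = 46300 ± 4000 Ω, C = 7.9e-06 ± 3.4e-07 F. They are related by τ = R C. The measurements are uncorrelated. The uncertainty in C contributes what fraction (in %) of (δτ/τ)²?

(δτ/τ)² = (1·δR/R)² + (1·δC/C)²
  R term: (1×0.0864)² = 0.00746
  C term: (1×0.0430)² = 0.00185
Total = 0.00932. Share from C = 0.00185/0.00932 = 0.199.

19.9%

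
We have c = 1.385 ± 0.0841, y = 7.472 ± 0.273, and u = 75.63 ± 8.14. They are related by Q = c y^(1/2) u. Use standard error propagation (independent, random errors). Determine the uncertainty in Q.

Since Q is a product/quotient, work with relative uncertainties:
  (1·δc/c)² = (1×0.0607)² = 0.00369;  (½·δy/y)² = (0.5×0.0365)² = 0.000334;  (1·δu/u)² = (1×0.108)² = 0.0116
δQ/Q = √(0.0156) = 0.125
Q = 286.3, so δQ = 0.125 × 286.3 = 35.8.

35.8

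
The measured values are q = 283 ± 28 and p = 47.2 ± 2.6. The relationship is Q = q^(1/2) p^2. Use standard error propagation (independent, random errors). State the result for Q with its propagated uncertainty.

Products/powers → add relative errors in quadrature, weighted by exponent:
  (½·δq/q)² = (0.5×0.0989)² = 0.00245;  (2·δp/p)² = (2×0.0551)² = 0.0121
δQ/Q = √(0.0146) = 0.121
Q = 37500, so δQ = 0.121 × 37500 = 4530.

37500 ± 4530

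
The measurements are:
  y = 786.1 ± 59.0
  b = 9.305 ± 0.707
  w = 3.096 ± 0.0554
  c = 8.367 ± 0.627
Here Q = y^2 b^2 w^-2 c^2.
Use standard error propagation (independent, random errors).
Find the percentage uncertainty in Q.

Relative error in a monomial: (δQ/Q)² = Σ (nᵢ · δxᵢ/xᵢ)².
  (2·δy/y)² = (2×0.0751)² = 0.0225;  (2·δb/b)² = (2×0.0760)² = 0.0231;  (-2·δw/w)² = (-2×0.0179)² = 0.00128;  (2·δc/c)² = (2×0.0749)² = 0.0225
δQ/Q = √(0.0694) = 0.263

26.3%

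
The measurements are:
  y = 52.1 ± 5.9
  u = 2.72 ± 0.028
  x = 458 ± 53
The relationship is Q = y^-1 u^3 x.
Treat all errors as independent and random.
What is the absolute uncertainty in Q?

29.2

Products/powers → add relative errors in quadrature, weighted by exponent:
  (-1·δy/y)² = (-1×0.113)² = 0.0128;  (3·δu/u)² = (3×0.0103)² = 0.000954;  (1·δx/x)² = (1×0.116)² = 0.0134
δQ/Q = √(0.0272) = 0.165
Q = 177, so δQ = 0.165 × 177 = 29.2.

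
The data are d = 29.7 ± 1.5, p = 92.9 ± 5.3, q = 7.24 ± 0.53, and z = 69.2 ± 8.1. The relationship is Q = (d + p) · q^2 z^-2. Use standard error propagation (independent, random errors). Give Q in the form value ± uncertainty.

Let u = d + p = 123. δu = √(δd² + δp²) = √(2.25 + 28.1) = 5.51, so δu/u = 0.0449.
Q is then a monomial in u, q, z:
δQ/Q = √((δu/u)² + (2·δq/q)² + (-2·δz/z)²) = √(0.00202 + 0.0214 + 0.0548) = 0.280
Q = 1.34, so δQ = 0.280 × 1.34 = 0.375.

1.34 ± 0.375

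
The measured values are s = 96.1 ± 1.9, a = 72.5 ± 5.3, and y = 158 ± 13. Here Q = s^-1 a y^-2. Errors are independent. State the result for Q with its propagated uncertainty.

For a monomial Q ∝ s^-1, a, y^-2, fractional errors add in quadrature:
  (-1·δs/s)² = (-1×0.0198)² = 0.000391;  (1·δa/a)² = (1×0.0731)² = 0.00534;  (-2·δy/y)² = (-2×0.0823)² = 0.0271
δQ/Q = √(0.0328) = 0.181
Q = 3.02e-05, so δQ = 0.181 × 3.02e-05 = 5.47e-06.

(3.02 ± 0.547) × 10^-5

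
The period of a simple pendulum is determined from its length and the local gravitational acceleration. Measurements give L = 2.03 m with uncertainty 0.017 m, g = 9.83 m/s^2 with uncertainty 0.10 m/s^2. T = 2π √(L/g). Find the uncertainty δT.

Products/powers → add relative errors in quadrature, weighted by exponent:
  (½·δL/L)² = (0.5×0.00837)² = 1.75e-05;  (−½·δg/g)² = (-0.5×0.0102)² = 2.59e-05
δT/T = √(4.34e-05) = 0.00659
T = 2.86 s, so δT = 0.00659 × 2.86 = 0.0188 s.

0.0188 s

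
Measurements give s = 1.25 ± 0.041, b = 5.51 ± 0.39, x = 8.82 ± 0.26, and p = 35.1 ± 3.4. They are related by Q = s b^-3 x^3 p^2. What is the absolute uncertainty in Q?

Q is a product of powers, so relative uncertainties combine in quadrature:
  (1·δs/s)² = (1×0.0328)² = 0.00108;  (-3·δb/b)² = (-3×0.0708)² = 0.0451;  (3·δx/x)² = (3×0.0295)² = 0.00782;  (2·δp/p)² = (2×0.0969)² = 0.0375
δQ/Q = √(0.0915) = 0.303
Q = 6320, so δQ = 0.303 × 6320 = 1910.

1910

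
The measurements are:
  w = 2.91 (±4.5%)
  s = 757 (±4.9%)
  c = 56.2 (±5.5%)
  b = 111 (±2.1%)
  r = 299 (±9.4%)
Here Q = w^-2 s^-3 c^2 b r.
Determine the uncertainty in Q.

For a monomial Q ∝ w^-2, s^-3, c^2, b, r, fractional errors add in quadrature:
  (-2·δw/w)² = (-2×0.0450)² = 0.00810;  (-3·δs/s)² = (-3×0.0490)² = 0.0216;  (2·δc/c)² = (2×0.0550)² = 0.0121;  (1·δb/b)² = (1×0.0210)² = 0.000441;  (1·δr/r)² = (1×0.0940)² = 0.00884
δQ/Q = √(0.0511) = 0.226
Q = 0.0285, so δQ = 0.226 × 0.0285 = 0.00645.

0.00645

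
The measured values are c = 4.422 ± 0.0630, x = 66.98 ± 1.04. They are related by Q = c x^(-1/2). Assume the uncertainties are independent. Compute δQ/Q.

0.0162

For a monomial Q ∝ c, x^(-1/2), fractional errors add in quadrature:
  (1·δc/c)² = (1×0.0142)² = 0.000203;  (−½·δx/x)² = (-0.5×0.0155)² = 6.03e-05
δQ/Q = √(0.000263) = 0.0162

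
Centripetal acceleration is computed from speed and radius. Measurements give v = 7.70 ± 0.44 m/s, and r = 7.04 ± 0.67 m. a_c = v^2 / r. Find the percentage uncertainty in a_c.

Relative error in a monomial: (δa_c/a_c)² = Σ (nᵢ · δxᵢ/xᵢ)².
  (2·δv/v)² = (2×0.0571)² = 0.0131;  (-1·δr/r)² = (-1×0.0952)² = 0.00906
δa_c/a_c = √(0.0221) = 0.149

14.9%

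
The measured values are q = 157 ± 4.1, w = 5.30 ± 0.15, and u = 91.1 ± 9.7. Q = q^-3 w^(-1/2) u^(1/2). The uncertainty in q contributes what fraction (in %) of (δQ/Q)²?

(δQ/Q)² = (-3·δq/q)² + (−½·δw/w)² + (½·δu/u)²
  q term: (-3×0.0261)² = 0.00614
  w term: (-0.5×0.0283)² = 0.000200
  u term: (0.5×0.106)² = 0.00283
Total = 0.00917. Share from q = 0.00614/0.00917 = 0.669.

66.9%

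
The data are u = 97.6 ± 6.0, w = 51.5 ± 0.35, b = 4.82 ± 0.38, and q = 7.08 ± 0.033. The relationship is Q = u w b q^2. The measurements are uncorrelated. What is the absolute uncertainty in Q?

1.22e+05

Relative error in a monomial: (δQ/Q)² = Σ (nᵢ · δxᵢ/xᵢ)².
  (1·δu/u)² = (1×0.0615)² = 0.00378;  (1·δw/w)² = (1×0.00680)² = 4.62e-05;  (1·δb/b)² = (1×0.0788)² = 0.00622;  (2·δq/q)² = (2×0.00466)² = 8.69e-05
δQ/Q = √(0.0101) = 0.101
Q = 1.21e+06, so δQ = 0.101 × 1.21e+06 = 1.22e+05.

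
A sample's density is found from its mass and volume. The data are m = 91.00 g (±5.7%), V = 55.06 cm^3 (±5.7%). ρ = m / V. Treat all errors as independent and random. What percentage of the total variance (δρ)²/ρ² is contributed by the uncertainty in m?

(δρ/ρ)² = (1·δm/m)² + (-1·δV/V)²
  m term: (1×0.0570)² = 0.00325
  V term: (-1×0.0570)² = 0.00325
Total = 0.00650. Share from m = 0.00325/0.00650 = 0.500.

50.0%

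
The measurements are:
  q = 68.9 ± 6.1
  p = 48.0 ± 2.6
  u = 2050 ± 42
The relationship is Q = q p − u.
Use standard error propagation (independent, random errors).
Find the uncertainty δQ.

346

Let w = q·p = 3310. δw/w = √((1·δq/q)² + (1·δp/p)²) = √(0.00784 + 0.00293) = 0.104, so δw = 343.
Q = w − u: δQ = √(δw² + δu²) = √(1.18e+05 + 1760) = 346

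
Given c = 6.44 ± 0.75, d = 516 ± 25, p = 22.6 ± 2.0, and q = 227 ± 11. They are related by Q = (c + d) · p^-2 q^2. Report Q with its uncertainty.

Let u = c + d = 522. δu = √(δc² + δd²) = √(0.562 + 625) = 25.0, so δu/u = 0.0479.
Q is then a monomial in u, p, q:
δQ/Q = √((δu/u)² + (-2·δp/p)² + (2·δq/q)²) = √(0.00229 + 0.0313 + 0.00939) = 0.207
Q = 52700, so δQ = 0.207 × 52700 = 10900.

52700 ± 10900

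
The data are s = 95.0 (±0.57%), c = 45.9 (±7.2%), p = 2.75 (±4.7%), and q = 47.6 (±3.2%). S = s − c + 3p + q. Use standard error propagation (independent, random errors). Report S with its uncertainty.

105 ± 3.70

S is a linear combination, so absolute uncertainties add in quadrature:
  (δs)² = 0.293;  (δc)² = 10.9;  (3·δp)² = 0.150;  (δq)² = 2.32
δS = √(13.7) = 3.70
S = 105.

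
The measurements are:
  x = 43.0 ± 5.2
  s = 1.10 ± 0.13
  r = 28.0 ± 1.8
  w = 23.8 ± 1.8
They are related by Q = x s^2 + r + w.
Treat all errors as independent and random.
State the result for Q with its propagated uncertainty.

104 ± 14.0

Let p = x·s^2 = 52.0. δp/p = √((1·δx/x)² + (2·δs/s)²) = √(0.0146 + 0.0559) = 0.266, so δp = 13.8.
Q = p + r + w: δQ = √(δp² + δr² + δw²) = √(191 + 3.24 + 3.24) = 14.0
Q = 104.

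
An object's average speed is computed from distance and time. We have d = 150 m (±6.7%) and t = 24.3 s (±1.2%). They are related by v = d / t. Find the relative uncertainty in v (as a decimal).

For a monomial v ∝ d, t^-1, fractional errors add in quadrature:
  (1·δd/d)² = (1×0.0670)² = 0.00449;  (-1·δt/t)² = (-1×0.0120)² = 0.000144
δv/v = √(0.00463) = 0.0681

0.0681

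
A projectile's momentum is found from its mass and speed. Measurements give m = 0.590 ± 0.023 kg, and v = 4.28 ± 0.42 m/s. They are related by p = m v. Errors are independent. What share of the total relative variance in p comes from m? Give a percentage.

(δp/p)² = (1·δm/m)² + (1·δv/v)²
  m term: (1×0.0390)² = 0.00152
  v term: (1×0.0981)² = 0.00963
Total = 0.0111. Share from m = 0.00152/0.0111 = 0.136.

13.6%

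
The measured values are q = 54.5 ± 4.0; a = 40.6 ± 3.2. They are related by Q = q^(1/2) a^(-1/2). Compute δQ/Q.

Each factor contributes (exponent × relative error)² to (δQ/Q)²:
  (½·δq/q)² = (0.5×0.0734)² = 0.00135;  (−½·δa/a)² = (-0.5×0.0788)² = 0.00155
δQ/Q = √(0.00290) = 0.0538

0.0538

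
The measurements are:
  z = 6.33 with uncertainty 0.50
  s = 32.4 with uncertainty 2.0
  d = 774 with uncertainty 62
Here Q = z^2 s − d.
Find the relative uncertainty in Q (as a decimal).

0.436

Let p = z^2·s = 1300. δp/p = √((2·δz/z)² + (1·δs/s)²) = √(0.0250 + 0.00381) = 0.170, so δp = 220.
Q = p − d: δQ = √(δp² + δd²) = √(48500 + 3840) = 229
Q = 524, so δQ/Q = 229/524 = 0.436.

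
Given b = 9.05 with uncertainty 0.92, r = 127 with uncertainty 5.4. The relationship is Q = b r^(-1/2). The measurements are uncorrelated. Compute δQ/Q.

0.104

For a monomial Q ∝ b, r^(-1/2), fractional errors add in quadrature:
  (1·δb/b)² = (1×0.102)² = 0.0103;  (−½·δr/r)² = (-0.5×0.0425)² = 0.000452
δQ/Q = √(0.0108) = 0.104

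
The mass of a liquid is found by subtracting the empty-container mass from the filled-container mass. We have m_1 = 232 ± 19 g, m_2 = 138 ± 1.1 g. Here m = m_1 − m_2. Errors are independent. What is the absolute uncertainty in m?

19.0 g

m is a linear combination, so absolute uncertainties add in quadrature:
  (δm_1)² = 361;  (δm_2)² = 1.21
δm = √(362) = 19.0 g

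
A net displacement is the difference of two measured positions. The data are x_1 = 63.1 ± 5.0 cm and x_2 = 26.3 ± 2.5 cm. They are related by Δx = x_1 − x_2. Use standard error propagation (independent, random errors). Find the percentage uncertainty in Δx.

15.2%

Δx is a linear combination, so absolute uncertainties add in quadrature:
  (δx_1)² = 25.0;  (δx_2)² = 6.25
δΔx = √(31.2) = 5.59 cm
Δx = 36.8 cm, so δΔx/Δx = 5.59/36.8 = 0.152.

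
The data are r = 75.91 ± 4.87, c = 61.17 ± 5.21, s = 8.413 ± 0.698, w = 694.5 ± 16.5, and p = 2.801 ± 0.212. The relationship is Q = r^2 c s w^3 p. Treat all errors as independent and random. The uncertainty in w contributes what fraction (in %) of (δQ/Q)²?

12.3%

(δQ/Q)² = (2·δr/r)² + (1·δc/c)² + (1·δs/s)² + (3·δw/w)² + (1·δp/p)²
  r term: (2×0.0642)² = 0.0165
  c term: (1×0.0852)² = 0.00725
  s term: (1×0.0830)² = 0.00688
  w term: (3×0.0238)² = 0.00508
  p term: (1×0.0757)² = 0.00573
Total = 0.0414. Share from w = 0.00508/0.0414 = 0.123.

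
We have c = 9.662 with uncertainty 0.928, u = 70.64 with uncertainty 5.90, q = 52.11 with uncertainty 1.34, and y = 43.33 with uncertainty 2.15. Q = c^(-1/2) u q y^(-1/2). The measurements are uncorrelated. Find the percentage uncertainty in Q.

10.3%

Products/powers → add relative errors in quadrature, weighted by exponent:
  (−½·δc/c)² = (-0.5×0.0960)² = 0.00231;  (1·δu/u)² = (1×0.0835)² = 0.00698;  (1·δq/q)² = (1×0.0257)² = 0.000661;  (−½·δy/y)² = (-0.5×0.0496)² = 0.000616
δQ/Q = √(0.0106) = 0.103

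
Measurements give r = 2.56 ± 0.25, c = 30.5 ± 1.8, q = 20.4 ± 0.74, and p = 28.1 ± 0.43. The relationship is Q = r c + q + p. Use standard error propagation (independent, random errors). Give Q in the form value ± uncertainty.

127 ± 8.95

Let w = r·c = 78.1. δw/w = √((1·δr/r)² + (1·δc/c)²) = √(0.00954 + 0.00348) = 0.114, so δw = 8.91.
Q = w + q + p: δQ = √(δw² + δq² + δp²) = √(79.4 + 0.548 + 0.185) = 8.95
Q = 127.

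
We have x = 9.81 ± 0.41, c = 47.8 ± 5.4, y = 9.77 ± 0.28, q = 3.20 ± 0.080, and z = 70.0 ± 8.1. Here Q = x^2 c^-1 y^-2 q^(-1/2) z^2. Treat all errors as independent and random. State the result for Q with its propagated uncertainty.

Products/powers → add relative errors in quadrature, weighted by exponent:
  (2·δx/x)² = (2×0.0418)² = 0.00699;  (-1·δc/c)² = (-1×0.113)² = 0.0128;  (-2·δy/y)² = (-2×0.0287)² = 0.00329;  (−½·δq/q)² = (-0.5×0.0250)² = 0.000156;  (2·δz/z)² = (2×0.116)² = 0.0536
δQ/Q = √(0.0768) = 0.277
Q = 57.8, so δQ = 0.277 × 57.8 = 16.0.

57.8 ± 16.0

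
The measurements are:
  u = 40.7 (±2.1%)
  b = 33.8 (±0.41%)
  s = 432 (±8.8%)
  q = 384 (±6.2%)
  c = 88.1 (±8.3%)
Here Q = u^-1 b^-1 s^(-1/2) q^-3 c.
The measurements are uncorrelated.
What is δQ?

1.14e-11

Products/powers → add relative errors in quadrature, weighted by exponent:
  (-1·δu/u)² = (-1×0.0210)² = 0.000441;  (-1·δb/b)² = (-1×0.00410)² = 1.68e-05;  (−½·δs/s)² = (-0.5×0.0880)² = 0.00194;  (-3·δq/q)² = (-3×0.0620)² = 0.0346;  (1·δc/c)² = (1×0.0830)² = 0.00689
δQ/Q = √(0.0439) = 0.209
Q = 5.44e-11, so δQ = 0.209 × 5.44e-11 = 1.14e-11.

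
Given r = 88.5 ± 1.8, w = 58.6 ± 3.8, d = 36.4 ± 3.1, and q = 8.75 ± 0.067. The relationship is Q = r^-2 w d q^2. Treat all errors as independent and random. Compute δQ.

Products/powers → add relative errors in quadrature, weighted by exponent:
  (-2·δr/r)² = (-2×0.0203)² = 0.00165;  (1·δw/w)² = (1×0.0648)² = 0.00421;  (1·δd/d)² = (1×0.0852)² = 0.00725;  (2·δq/q)² = (2×0.00766)² = 0.000235
δQ/Q = √(0.0133) = 0.116
Q = 20.9, so δQ = 0.116 × 20.9 = 2.41.

2.41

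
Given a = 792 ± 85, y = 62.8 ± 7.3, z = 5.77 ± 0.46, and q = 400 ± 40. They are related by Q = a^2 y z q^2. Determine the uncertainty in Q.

Q is a product of powers, so relative uncertainties combine in quadrature:
  (2·δa/a)² = (2×0.107)² = 0.0461;  (1·δy/y)² = (1×0.116)² = 0.0135;  (1·δz/z)² = (1×0.0797)² = 0.00636;  (2·δq/q)² = (2×0.100)² = 0.0400
δQ/Q = √(0.106) = 0.325
Q = 3.64e+13, so δQ = 0.325 × 3.64e+13 = 1.18e+13.

1.18e+13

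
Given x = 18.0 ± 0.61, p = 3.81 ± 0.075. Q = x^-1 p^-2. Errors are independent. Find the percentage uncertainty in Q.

Q is a product of powers, so relative uncertainties combine in quadrature:
  (-1·δx/x)² = (-1×0.0339)² = 0.00115;  (-2·δp/p)² = (-2×0.0197)² = 0.00155
δQ/Q = √(0.00270) = 0.0519

5.19%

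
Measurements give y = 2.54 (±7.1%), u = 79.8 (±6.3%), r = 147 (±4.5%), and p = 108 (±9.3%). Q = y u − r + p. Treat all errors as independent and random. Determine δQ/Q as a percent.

Let w = y·u = 203. δw/w = √((1·δy/y)² + (1·δu/u)²) = √(0.00504 + 0.00397) = 0.0949, so δw = 19.2.
Q = w − r + p: δQ = √(δw² + δr² + δp²) = √(370 + 43.8 + 101) = 22.7
Q = 164, so δQ/Q = 22.7/164 = 0.139.

13.9%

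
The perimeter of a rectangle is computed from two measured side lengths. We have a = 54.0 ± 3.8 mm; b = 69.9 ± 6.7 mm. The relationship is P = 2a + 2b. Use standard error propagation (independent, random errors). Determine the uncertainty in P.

Absolute uncertainties add in quadrature for a linear combination:
  (2·δa)² = 57.8;  (2·δb)² = 180
δP = √(237) = 15.4 mm

15.4 mm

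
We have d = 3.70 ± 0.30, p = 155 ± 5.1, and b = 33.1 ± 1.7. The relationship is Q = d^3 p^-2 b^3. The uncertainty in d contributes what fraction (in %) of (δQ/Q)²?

(δQ/Q)² = (3·δd/d)² + (-2·δp/p)² + (3·δb/b)²
  d term: (3×0.0811)² = 0.0592
  p term: (-2×0.0329)² = 0.00433
  b term: (3×0.0514)² = 0.0237
Total = 0.0872. Share from d = 0.0592/0.0872 = 0.678.

67.8%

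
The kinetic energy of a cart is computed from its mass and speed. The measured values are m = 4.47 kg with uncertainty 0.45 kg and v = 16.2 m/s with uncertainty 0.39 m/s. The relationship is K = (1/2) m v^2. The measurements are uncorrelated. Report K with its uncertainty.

Relative error in a monomial: (δK/K)² = Σ (nᵢ · δxᵢ/xᵢ)².
  (1·δm/m)² = (1×0.101)² = 0.0101;  (2·δv/v)² = (2×0.0241)² = 0.00232
δK/K = √(0.0125) = 0.112
K = 587 J, so δK = 0.112 × 587 = 65.5 J.

587 ± 65.5 J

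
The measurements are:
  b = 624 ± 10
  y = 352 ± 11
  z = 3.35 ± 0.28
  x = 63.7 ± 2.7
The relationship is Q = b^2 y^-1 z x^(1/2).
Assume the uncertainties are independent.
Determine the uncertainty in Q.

Since Q is a product/quotient, work with relative uncertainties:
  (2·δb/b)² = (2×0.0160)² = 0.00103;  (-1·δy/y)² = (-1×0.0312)² = 0.000977;  (1·δz/z)² = (1×0.0836)² = 0.00699;  (½·δx/x)² = (0.5×0.0424)² = 0.000449
δQ/Q = √(0.00944) = 0.0972
Q = 29600, so δQ = 0.0972 × 29600 = 2870.

2870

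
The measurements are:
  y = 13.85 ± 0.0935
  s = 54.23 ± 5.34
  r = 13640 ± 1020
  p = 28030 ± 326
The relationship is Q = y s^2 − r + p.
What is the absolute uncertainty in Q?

Let w = y·s^2 = 40730. δw/w = √((1·δy/y)² + (2·δs/s)²) = √(4.56e-05 + 0.0388) = 0.197, so δw = 8030.
Q = w − r + p: δQ = √(δw² + δr² + δp²) = √(6.44e+07 + 1.04e+06 + 1.06e+05) = 8100

8100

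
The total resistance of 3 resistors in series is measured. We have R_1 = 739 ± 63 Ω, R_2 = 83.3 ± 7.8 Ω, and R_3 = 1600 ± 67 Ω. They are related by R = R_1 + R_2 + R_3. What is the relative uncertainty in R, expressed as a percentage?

3.81%

For a sum/difference, combine absolute errors in quadrature:
  (δR_1)² = 3970;  (δR_2)² = 60.8;  (δR_3)² = 4490
δR = √(8520) = 92.3 Ω
R = 2420 Ω, so δR/R = 92.3/2420 = 0.0381.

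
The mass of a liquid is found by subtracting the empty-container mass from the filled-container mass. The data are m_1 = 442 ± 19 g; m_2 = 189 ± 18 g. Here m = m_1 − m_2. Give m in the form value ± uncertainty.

253 ± 26.2 g

m is a linear combination, so absolute uncertainties add in quadrature:
  (δm_1)² = 361;  (δm_2)² = 324
δm = √(685) = 26.2 g
m = 253 g.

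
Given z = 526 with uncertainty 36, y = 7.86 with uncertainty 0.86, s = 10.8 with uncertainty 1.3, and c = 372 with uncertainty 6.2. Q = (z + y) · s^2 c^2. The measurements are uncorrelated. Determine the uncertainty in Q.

Let u = z + y = 534. δu = √(δz² + δy²) = √(1300 + 0.740) = 36.0, so δu/u = 0.0675.
Q is then a monomial in u, s, c:
δQ/Q = √((δu/u)² + (2·δs/s)² + (2·δc/c)²) = √(0.00455 + 0.0580 + 0.00111) = 0.252
Q = 8.62e+09, so δQ = 0.252 × 8.62e+09 = 2.17e+09.

2.17e+09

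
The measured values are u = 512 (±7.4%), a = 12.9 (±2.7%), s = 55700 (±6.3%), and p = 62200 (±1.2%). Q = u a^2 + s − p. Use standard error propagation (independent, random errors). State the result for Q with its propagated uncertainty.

78700 ± 8590

Let w = u·a^2 = 85200. δw/w = √((1·δu/u)² + (2·δa/a)²) = √(0.00548 + 0.00292) = 0.0916, so δw = 7810.
Q = w + s − p: δQ = √(δw² + δs² + δp²) = √(6.09e+07 + 1.23e+07 + 5.57e+05) = 8590
Q = 78700.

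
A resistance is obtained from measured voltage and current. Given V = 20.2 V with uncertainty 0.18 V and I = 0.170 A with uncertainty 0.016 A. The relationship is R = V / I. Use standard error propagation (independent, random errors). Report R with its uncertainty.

119 ± 11.2 Ω

For a monomial R ∝ V, I^-1, fractional errors add in quadrature:
  (1·δV/V)² = (1×0.00891)² = 7.94e-05;  (-1·δI/I)² = (-1×0.0941)² = 0.00886
δR/R = √(0.00894) = 0.0945
R = 119 Ω, so δR = 0.0945 × 119 = 11.2 Ω.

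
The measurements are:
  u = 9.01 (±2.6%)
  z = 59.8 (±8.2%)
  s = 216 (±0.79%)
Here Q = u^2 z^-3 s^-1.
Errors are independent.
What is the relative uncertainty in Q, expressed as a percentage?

Since Q is a product/quotient, work with relative uncertainties:
  (2·δu/u)² = (2×0.0260)² = 0.00270;  (-3·δz/z)² = (-3×0.0820)² = 0.0605;  (-1·δs/s)² = (-1×0.00790)² = 6.24e-05
δQ/Q = √(0.0633) = 0.252

25.2%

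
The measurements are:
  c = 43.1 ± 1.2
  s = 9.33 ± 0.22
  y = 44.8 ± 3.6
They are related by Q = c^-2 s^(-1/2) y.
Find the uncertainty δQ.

Products/powers → add relative errors in quadrature, weighted by exponent:
  (-2·δc/c)² = (-2×0.0278)² = 0.00310;  (−½·δs/s)² = (-0.5×0.0236)² = 0.000139;  (1·δy/y)² = (1×0.0804)² = 0.00646
δQ/Q = √(0.00970) = 0.0985
Q = 0.00790, so δQ = 0.0985 × 0.00790 = 0.000778.

0.000778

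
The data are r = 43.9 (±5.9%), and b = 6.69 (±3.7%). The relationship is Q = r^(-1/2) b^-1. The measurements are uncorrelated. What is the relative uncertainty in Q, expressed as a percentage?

Each factor contributes (exponent × relative error)² to (δQ/Q)²:
  (−½·δr/r)² = (-0.5×0.0590)² = 0.000870;  (-1·δb/b)² = (-1×0.0370)² = 0.00137
δQ/Q = √(0.00224) = 0.0473

4.73%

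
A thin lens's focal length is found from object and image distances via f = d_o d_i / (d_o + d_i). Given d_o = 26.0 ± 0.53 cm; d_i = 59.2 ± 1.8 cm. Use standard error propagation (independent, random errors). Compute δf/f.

0.0169

∂f/∂d_o = (d_i/(d_o+d_i))² = 0.483;  ∂f/∂d_i = (d_o/(d_o+d_i))² = 0.0931
δf = √((∂f/∂d_o · δd_o)² + (∂f/∂d_i · δd_i)²) = √(0.0655 + 0.0281) = 0.306 cm
f = 18.1 cm, so δf/f = 0.306/18.1 = 0.0169.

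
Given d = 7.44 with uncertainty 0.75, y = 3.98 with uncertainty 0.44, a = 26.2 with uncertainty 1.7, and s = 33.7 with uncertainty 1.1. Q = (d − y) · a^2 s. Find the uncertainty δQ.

Let u = d − y = 3.46. δu = √(δd² + δy²) = √(0.562 + 0.194) = 0.870, so δu/u = 0.251.
Q is then a monomial in u, a, s:
δQ/Q = √((δu/u)² + (2·δa/a)² + (1·δs/s)²) = √(0.0632 + 0.0168 + 0.00107) = 0.285
Q = 80000, so δQ = 0.285 × 80000 = 22800.

22800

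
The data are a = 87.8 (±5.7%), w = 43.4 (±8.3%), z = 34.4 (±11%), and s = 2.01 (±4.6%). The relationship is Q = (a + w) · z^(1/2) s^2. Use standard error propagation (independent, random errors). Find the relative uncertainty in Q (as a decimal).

Let u = a + w = 131. δu = √(δa² + δw²) = √(25.0 + 13.0) = 6.17, so δu/u = 0.0470.
Q is then a monomial in u, z, s:
δQ/Q = √((δu/u)² + (½·δz/z)² + (2·δs/s)²) = √(0.00221 + 0.00302 + 0.00846) = 0.117

0.117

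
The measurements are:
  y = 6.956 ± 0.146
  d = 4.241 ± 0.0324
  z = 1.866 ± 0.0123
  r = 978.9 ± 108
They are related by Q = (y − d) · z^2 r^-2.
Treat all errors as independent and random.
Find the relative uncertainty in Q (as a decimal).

Let u = y − d = 2.715. δu = √(δy² + δd²) = √(0.0213 + 0.00105) = 0.150, so δu/u = 0.0551.
Q is then a monomial in u, z, r:
δQ/Q = √((δu/u)² + (2·δz/z)² + (-2·δr/r)²) = √(0.00303 + 0.000174 + 0.0487) = 0.228

0.228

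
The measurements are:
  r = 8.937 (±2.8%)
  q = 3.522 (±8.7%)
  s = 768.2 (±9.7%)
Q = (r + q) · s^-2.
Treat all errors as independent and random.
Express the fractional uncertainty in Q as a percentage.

19.7%

Let u = r + q = 12.46. δu = √(δr² + δq²) = √(0.0626 + 0.0939) = 0.396, so δu/u = 0.0318.
Q is then a monomial in u, s:
δQ/Q = √((δu/u)² + (-2·δs/s)²) = √(0.00101 + 0.0376) = 0.197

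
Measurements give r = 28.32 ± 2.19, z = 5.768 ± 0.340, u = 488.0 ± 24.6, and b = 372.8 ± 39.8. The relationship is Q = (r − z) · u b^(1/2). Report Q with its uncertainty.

Let w = r − z = 22.55. δw = √(δr² + δz²) = √(4.80 + 0.116) = 2.22, so δw/w = 0.0983.
Q is then a monomial in w, u, b:
δQ/Q = √((δw/w)² + (1·δu/u)² + (½·δb/b)²) = √(0.00966 + 0.00254 + 0.00285) = 0.123
Q = 212500, so δQ = 0.123 × 212500 = 26100.

212500 ± 26100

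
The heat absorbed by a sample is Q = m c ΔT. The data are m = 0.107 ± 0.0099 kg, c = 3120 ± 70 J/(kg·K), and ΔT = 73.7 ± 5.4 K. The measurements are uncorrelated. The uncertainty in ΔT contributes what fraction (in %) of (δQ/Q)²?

(δQ/Q)² = (1·δm/m)² + (1·δc/c)² + (1·δΔT/ΔT)²
  m term: (1×0.0925)² = 0.00856
  c term: (1×0.0224)² = 0.000503
  ΔT term: (1×0.0733)² = 0.00537
Total = 0.0144. Share from ΔT = 0.00537/0.0144 = 0.372.

37.2%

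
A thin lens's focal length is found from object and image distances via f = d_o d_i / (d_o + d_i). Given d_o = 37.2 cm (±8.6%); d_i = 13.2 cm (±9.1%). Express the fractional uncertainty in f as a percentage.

7.08%

∂f/∂d_o = (d_i/(d_o+d_i))² = 0.0686;  ∂f/∂d_i = (d_o/(d_o+d_i))² = 0.545
δf = √((∂f/∂d_o · δd_o)² + (∂f/∂d_i · δd_i)²) = √(0.0482 + 0.428) = 0.690 cm
f = 9.74 cm, so δf/f = 0.690/9.74 = 0.0708.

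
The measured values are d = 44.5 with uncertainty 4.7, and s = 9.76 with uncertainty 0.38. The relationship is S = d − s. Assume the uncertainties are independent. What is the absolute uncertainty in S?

4.72

Absolute uncertainties add in quadrature for a linear combination:
  (δd)² = 22.1;  (δs)² = 0.144
δS = √(22.2) = 4.72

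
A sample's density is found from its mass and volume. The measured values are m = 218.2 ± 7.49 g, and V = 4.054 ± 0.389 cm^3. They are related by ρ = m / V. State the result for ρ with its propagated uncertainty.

53.82 ± 5.49 g/cm^3

Relative error in a monomial: (δρ/ρ)² = Σ (nᵢ · δxᵢ/xᵢ)².
  (1·δm/m)² = (1×0.0343)² = 0.00118;  (-1·δV/V)² = (-1×0.0960)² = 0.00921
δρ/ρ = √(0.0104) = 0.102
ρ = 53.82 g/cm^3, so δρ = 0.102 × 53.82 = 5.49 g/cm^3.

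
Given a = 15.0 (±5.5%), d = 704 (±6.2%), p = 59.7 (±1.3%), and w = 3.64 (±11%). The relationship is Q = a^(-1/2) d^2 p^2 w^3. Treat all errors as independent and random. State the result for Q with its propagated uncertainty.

For a monomial Q ∝ a^(-1/2), d^2, p^2, w^3, fractional errors add in quadrature:
  (−½·δa/a)² = (-0.5×0.0550)² = 0.000756;  (2·δd/d)² = (2×0.0620)² = 0.0154;  (2·δp/p)² = (2×0.0130)² = 0.000676;  (3·δw/w)² = (3×0.110)² = 0.109
δQ/Q = √(0.126) = 0.355
Q = 2.2e+10, so δQ = 0.355 × 2.2e+10 = 7.8e+09.

(2.20 ± 0.780) × 10^10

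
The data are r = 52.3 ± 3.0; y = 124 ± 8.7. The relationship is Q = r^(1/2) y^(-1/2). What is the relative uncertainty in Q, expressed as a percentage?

4.53%

Q is a product of powers, so relative uncertainties combine in quadrature:
  (½·δr/r)² = (0.5×0.0574)² = 0.000823;  (−½·δy/y)² = (-0.5×0.0702)² = 0.00123
δQ/Q = √(0.00205) = 0.0453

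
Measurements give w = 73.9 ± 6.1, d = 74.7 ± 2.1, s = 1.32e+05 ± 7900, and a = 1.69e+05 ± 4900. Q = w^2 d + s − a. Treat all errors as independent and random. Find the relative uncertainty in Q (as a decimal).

0.186

Let p = w^2·d = 4.08e+05. δp/p = √((2·δw/w)² + (1·δd/d)²) = √(0.0273 + 0.000790) = 0.167, so δp = 68300.
Q = p + s − a: δQ = √(δp² + δs² + δa²) = √(4.67e+09 + 6.24e+07 + 2.4e+07) = 68900
Q = 3.71e+05, so δQ/Q = 68900/3.71e+05 = 0.186.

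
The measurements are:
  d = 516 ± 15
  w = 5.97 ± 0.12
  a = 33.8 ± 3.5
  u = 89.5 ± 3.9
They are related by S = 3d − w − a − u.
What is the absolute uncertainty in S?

For a sum/difference, combine absolute errors in quadrature:
  (3·δd)² = 2020;  (δw)² = 0.0144;  (δa)² = 12.2;  (δu)² = 15.2
δS = √(2050) = 45.3

45.3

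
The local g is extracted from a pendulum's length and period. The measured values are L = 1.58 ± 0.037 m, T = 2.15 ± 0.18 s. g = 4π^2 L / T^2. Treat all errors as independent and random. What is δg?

2.28 m/s^2

For a monomial g ∝ L, T^-2, fractional errors add in quadrature:
  (1·δL/L)² = (1×0.0234)² = 0.000548;  (-2·δT/T)² = (-2×0.0837)² = 0.0280
δg/g = √(0.0286) = 0.169
g = 13.5 m/s^2, so δg = 0.169 × 13.5 = 2.28 m/s^2.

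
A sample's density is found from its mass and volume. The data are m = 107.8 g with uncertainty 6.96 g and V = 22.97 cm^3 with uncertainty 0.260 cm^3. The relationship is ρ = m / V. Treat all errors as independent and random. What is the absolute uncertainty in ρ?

0.308 g/cm^3

Products/powers → add relative errors in quadrature, weighted by exponent:
  (1·δm/m)² = (1×0.0646)² = 0.00417;  (-1·δV/V)² = (-1×0.0113)² = 0.000128
δρ/ρ = √(0.00430) = 0.0655
ρ = 4.693 g/cm^3, so δρ = 0.0655 × 4.693 = 0.308 g/cm^3.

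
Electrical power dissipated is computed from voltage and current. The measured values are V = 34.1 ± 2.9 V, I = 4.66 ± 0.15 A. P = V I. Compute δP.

P is a product of powers, so relative uncertainties combine in quadrature:
  (1·δV/V)² = (1×0.0850)² = 0.00723;  (1·δI/I)² = (1×0.0322)² = 0.00104
δP/P = √(0.00827) = 0.0909
P = 159 W, so δP = 0.0909 × 159 = 14.4 W.

14.4 W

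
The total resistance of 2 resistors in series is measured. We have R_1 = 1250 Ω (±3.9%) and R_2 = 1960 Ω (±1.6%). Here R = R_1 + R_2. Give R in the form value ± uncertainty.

3210 ± 58.0 Ω

Absolute uncertainties add in quadrature for a linear combination:
  (δR_1)² = 2380;  (δR_2)² = 983
δR = √(3360) = 58.0 Ω
R = 3210 Ω.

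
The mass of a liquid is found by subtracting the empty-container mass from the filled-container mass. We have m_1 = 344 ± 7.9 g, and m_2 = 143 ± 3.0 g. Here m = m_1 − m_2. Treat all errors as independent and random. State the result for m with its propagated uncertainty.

201 ± 8.45 g

Each term contributes (cᵢ δxᵢ)² to (δm)²:
  (δm_1)² = 62.4;  (δm_2)² = 9.00
δm = √(71.4) = 8.45 g
m = 201 g.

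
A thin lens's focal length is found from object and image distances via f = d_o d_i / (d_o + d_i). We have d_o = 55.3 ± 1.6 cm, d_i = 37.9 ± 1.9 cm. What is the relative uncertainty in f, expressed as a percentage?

∂f/∂d_o = (d_i/(d_o+d_i))² = 0.165;  ∂f/∂d_i = (d_o/(d_o+d_i))² = 0.352
δf = √((∂f/∂d_o · δd_o)² + (∂f/∂d_i · δd_i)²) = √(0.0700 + 0.447) = 0.719 cm
f = 22.5 cm, so δf/f = 0.719/22.5 = 0.0320.

3.20%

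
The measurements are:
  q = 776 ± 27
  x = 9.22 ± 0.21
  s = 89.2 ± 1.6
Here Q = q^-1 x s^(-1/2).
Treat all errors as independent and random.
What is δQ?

5.35e-05

Products/powers → add relative errors in quadrature, weighted by exponent:
  (-1·δq/q)² = (-1×0.0348)² = 0.00121;  (1·δx/x)² = (1×0.0228)² = 0.000519;  (−½·δs/s)² = (-0.5×0.0179)² = 8.04e-05
δQ/Q = √(0.00181) = 0.0425
Q = 0.00126, so δQ = 0.0425 × 0.00126 = 5.35e-05.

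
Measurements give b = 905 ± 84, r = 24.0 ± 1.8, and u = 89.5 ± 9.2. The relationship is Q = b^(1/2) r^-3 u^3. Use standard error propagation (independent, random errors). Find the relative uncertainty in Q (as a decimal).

Relative error in a monomial: (δQ/Q)² = Σ (nᵢ · δxᵢ/xᵢ)².
  (½·δb/b)² = (0.5×0.0928)² = 0.00215;  (-3·δr/r)² = (-3×0.0750)² = 0.0506;  (3·δu/u)² = (3×0.103)² = 0.0951
δQ/Q = √(0.148) = 0.385

0.385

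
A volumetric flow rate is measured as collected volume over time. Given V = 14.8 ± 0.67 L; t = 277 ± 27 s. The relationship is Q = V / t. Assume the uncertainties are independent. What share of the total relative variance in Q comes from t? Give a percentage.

82.3%

(δQ/Q)² = (1·δV/V)² + (-1·δt/t)²
  V term: (1×0.0453)² = 0.00205
  t term: (-1×0.0975)² = 0.00950
Total = 0.0116. Share from t = 0.00950/0.0116 = 0.823.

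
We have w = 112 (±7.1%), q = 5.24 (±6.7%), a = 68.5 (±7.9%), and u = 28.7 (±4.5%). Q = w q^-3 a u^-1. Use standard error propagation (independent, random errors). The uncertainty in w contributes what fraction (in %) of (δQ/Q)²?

9.39%

(δQ/Q)² = (1·δw/w)² + (-3·δq/q)² + (1·δa/a)² + (-1·δu/u)²
  w term: (1×0.0710)² = 0.00504
  q term: (-3×0.0670)² = 0.0404
  a term: (1×0.0790)² = 0.00624
  u term: (-1×0.0450)² = 0.00202
Total = 0.0537. Share from w = 0.00504/0.0537 = 0.0939.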